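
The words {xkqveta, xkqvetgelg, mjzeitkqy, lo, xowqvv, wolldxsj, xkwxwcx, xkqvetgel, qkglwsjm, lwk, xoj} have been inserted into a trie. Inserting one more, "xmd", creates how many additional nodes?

2

The longest prefix of "xmd" already in the trie is "x" (length 1).
So 3 − 1 = 2 new nodes.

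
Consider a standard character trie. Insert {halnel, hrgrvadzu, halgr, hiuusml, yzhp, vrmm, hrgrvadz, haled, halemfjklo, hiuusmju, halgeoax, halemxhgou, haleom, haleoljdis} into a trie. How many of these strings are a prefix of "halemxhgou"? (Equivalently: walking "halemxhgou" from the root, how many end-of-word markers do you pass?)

Traverse "halemxhgou" character by character; count nodes along the way that are marked as word ends.
Prefixes of the query that are stored words: "halemxhgou"
Count: 1

1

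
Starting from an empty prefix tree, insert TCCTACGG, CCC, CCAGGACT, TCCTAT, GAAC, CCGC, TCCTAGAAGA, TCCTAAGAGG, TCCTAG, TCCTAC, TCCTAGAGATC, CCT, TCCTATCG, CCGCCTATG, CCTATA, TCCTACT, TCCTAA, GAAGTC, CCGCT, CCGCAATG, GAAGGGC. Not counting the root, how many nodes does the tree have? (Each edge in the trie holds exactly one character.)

Insert word by word; a character creates a node only if that edge doesn't already exist:
  "TCCTACGG" → 8 new (T, C, C, T, A, C, G, G)
  "CCC" → 3 new (C, C, C)
  "CCAGGACT" → prefix "CC" already present; 6 new (A, G, G, A, C, T)
  "TCCTAT" → prefix "TCCTA" already present; 1 new (T)
  "GAAC" → 4 new (G, A, A, C)
  "CCGC" → prefix "CC" already present; 2 new (G, C)
  "TCCTAGAAGA" → prefix "TCCTA" already present; 5 new (G, A, A, G, A)
  "TCCTAAGAGG" → prefix "TCCTA" already present; 5 new (A, G, A, G, G)
  "TCCTAG" → prefix "TCCTAG" already present; 0 new (none)
  "TCCTAC" → prefix "TCCTAC" already present; 0 new (none)
  "TCCTAGAGATC" → prefix "TCCTAGA" already present; 4 new (G, A, T, C)
  "CCT" → prefix "CC" already present; 1 new (T)
  "TCCTATCG" → prefix "TCCTAT" already present; 2 new (C, G)
  "CCGCCTATG" → prefix "CCGC" already present; 5 new (C, T, A, T, G)
  "CCTATA" → prefix "CCT" already present; 3 new (A, T, A)
  "TCCTACT" → prefix "TCCTAC" already present; 1 new (T)
  "TCCTAA" → prefix "TCCTAA" already present; 0 new (none)
  "GAAGTC" → prefix "GAA" already present; 3 new (G, T, C)
  "CCGCT" → prefix "CCGC" already present; 1 new (T)
  "CCGCAATG" → prefix "CCGC" already present; 4 new (A, A, T, G)
  "GAAGGGC" → prefix "GAAG" already present; 3 new (G, G, C)
Total nodes = 8 + 3 + 6 + 1 + 4 + 2 + 5 + 5 + 0 + 0 + 4 + 1 + 2 + 5 + 3 + 1 + 0 + 3 + 1 + 4 + 3 = 61

61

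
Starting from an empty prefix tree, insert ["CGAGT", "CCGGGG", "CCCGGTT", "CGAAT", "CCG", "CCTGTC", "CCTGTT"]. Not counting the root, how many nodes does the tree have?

Trie structure (* marks end of a word):
(root)
└─ C
   ├─ C
   │  ├─ C
   │  │  └─ G
   │  │     └─ G
   │  │        └─ T
   │  │           └─ T *
   │  ├─ G *
   │  │  └─ G
   │  │     └─ G
   │  │        └─ G *
   │  └─ T
   │     └─ G
   │        └─ T
   │           ├─ C *
   │           └─ T *
   └─ G
      └─ A
         ├─ A
         │  └─ T *
         └─ G
            └─ T *
Counting every labelled node above: 22.

22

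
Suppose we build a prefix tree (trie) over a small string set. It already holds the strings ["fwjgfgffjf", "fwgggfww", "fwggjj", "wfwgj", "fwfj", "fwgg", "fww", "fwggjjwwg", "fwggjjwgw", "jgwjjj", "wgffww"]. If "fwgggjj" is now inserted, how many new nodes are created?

The longest prefix of "fwgggjj" already in the trie is "fwggg" (length 5).
So 7 − 5 = 2 new nodes.

2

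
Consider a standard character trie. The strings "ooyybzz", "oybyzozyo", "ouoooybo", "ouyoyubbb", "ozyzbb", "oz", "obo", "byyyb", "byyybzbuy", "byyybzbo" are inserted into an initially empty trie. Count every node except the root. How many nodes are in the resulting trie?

46

Insert word by word; a character creates a node only if that edge doesn't already exist:
  "ooyybzz" → 7 new (o, o, y, y, b, z, z)
  "oybyzozyo" → prefix "o" already present; 8 new (y, b, y, z, o, z, y, o)
  "ouoooybo" → prefix "o" already present; 7 new (u, o, o, o, y, b, o)
  "ouyoyubbb" → prefix "ou" already present; 7 new (y, o, y, u, b, b, b)
  "ozyzbb" → prefix "o" already present; 5 new (z, y, z, b, b)
  "oz" → prefix "oz" already present; 0 new (none)
  "obo" → prefix "o" already present; 2 new (b, o)
  "byyyb" → 5 new (b, y, y, y, b)
  "byyybzbuy" → prefix "byyyb" already present; 4 new (z, b, u, y)
  "byyybzbo" → prefix "byyybzb" already present; 1 new (o)
Total nodes = 7 + 8 + 7 + 7 + 5 + 0 + 2 + 5 + 4 + 1 = 46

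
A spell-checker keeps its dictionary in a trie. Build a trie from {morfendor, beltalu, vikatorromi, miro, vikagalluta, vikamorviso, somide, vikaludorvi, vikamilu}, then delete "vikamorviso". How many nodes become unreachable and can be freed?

A node on "vikamorviso"'s path can go only if nothing else ends at it or branches off below it.
The suffix "orviso" (6 nodes) is used only by "vikamorviso"; the node for "vikam" still has the child "i", so pruning stops there.
Nodes removed: 6

6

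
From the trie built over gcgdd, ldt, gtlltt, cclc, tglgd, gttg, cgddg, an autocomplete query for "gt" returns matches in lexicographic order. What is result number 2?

Words with prefix "gt", in lexicographic order: "gtlltt", "gttg"
The 2nd is gttg.

gttg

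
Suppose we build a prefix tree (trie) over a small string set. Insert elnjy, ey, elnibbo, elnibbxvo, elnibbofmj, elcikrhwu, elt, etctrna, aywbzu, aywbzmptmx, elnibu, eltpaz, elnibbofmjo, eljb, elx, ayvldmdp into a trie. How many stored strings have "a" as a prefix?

3

Filter for entries beginning with "a":
Words under "a": ayvldmdp, aywbzmptmx, aywbzu
Count: 3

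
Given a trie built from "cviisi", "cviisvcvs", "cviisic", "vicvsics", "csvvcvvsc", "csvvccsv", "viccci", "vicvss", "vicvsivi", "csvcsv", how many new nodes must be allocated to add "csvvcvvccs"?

3

"csvvcvv" is already a path in the trie; the remaining "ccs" must be added.
New nodes needed: |"csvvcvvccs"| − 7 = 10 − 7 = 3.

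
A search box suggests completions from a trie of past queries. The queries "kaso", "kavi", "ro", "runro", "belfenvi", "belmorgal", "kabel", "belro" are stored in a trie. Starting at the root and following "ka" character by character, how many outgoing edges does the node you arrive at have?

3

Walk "ka" from the root, arriving at one node.
Characters that immediately follow "ka" among the stored strings: {b, s, v}.
That node has 3 child edges.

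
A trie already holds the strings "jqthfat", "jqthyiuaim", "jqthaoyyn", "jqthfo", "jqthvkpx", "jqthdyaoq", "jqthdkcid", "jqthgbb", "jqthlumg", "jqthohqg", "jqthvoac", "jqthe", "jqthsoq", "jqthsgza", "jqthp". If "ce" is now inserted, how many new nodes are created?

No existing word starts with "c", so every character of "ce" needs a new node.
2 − 0 = 2 new nodes.

2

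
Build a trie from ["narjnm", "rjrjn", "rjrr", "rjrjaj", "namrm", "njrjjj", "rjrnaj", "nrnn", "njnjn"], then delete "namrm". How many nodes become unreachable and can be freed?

3

Walk "namrm" from the leaf back toward the root, removing each node that no remaining word uses.
The suffix "mrm" (3 nodes) is used only by "namrm"; the node for "na" still has the child "r", so pruning stops there.
Nodes removed: 3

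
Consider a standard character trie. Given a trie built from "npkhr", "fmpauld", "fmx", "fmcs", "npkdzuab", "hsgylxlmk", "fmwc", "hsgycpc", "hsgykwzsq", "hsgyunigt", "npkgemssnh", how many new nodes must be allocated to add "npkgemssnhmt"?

2

Walking "npkgemssnhmt" from the root, the first 10 characters ("npkgemssnh") follow existing edges; "m" is the first miss.
New nodes needed: |"npkgemssnhmt"| − 10 = 12 − 10 = 2.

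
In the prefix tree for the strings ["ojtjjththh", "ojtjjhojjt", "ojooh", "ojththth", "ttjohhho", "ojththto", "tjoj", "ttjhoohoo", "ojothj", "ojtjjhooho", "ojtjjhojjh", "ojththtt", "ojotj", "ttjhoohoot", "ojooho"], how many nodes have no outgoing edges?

13

Leaves are exactly the stored words that no other stored word extends.
Those words: "ojooho", "ojothj", "ojotj", "ojththth", "ojththto", "ojththtt", "ojtjjhojjh", "ojtjjhojjt", "ojtjjhooho", "ojtjjththh", "tjoj", "ttjhoohoot", "ttjohhho"
Leaf count: 13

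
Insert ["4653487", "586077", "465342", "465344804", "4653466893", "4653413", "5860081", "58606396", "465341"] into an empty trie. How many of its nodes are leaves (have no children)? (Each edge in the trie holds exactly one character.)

A leaf is a node with no children — equivalently, the end of a word that is not a proper prefix of any other stored word.
Those words: "4653413", "465342", "465344804", "4653466893", "4653487", "5860081", "58606396", "586077"
Leaf count: 8

8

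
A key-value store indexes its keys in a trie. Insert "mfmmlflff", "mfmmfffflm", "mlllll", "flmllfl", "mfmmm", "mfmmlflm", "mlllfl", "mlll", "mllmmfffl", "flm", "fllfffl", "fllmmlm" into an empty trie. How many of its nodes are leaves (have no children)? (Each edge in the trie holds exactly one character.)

Leaves are exactly the stored words that no other stored word extends.
Those words: "fllfffl", "fllmmlm", "flmllfl", "mfmmfffflm", "mfmmlflff", "mfmmlflm", "mfmmm", "mlllfl", "mlllll", "mllmmfffl"
Leaf count: 10

10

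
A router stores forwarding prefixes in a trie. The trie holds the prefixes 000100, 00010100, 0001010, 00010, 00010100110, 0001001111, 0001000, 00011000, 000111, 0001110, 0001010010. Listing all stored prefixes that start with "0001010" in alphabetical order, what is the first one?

0001010

Filter for "0001010…" and sort: "0001010", "00010100", "0001010010", "00010100110"
The 1st is 0001010.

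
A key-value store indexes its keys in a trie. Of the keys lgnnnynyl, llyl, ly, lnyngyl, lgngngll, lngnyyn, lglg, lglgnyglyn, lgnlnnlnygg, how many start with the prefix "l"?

9

Filter for entries beginning with "l":
Words under "l": lglg, lglgnyglyn, lgngngll, lgnlnnlnygg, lgnnnynyl, llyl, lngnyyn, lnyngyl, ly
Count: 9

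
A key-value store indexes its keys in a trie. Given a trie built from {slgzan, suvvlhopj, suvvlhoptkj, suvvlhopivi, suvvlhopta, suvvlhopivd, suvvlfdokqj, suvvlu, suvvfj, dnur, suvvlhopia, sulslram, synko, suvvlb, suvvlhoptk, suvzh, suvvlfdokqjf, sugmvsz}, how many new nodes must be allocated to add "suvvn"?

1

Walking "suvvn" from the root, the first 4 characters ("suvv") follow existing edges; "n" is the first miss.
Each of the 1 remaining characters creates one node.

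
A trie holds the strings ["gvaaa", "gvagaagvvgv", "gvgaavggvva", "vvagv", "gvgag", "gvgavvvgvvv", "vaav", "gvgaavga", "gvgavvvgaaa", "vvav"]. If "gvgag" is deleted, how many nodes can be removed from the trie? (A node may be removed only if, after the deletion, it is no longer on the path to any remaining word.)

Walk "gvgag" from the leaf back toward the root, removing each node that no remaining word uses.
The suffix "g" (1 node) is used only by "gvgag"; the node for "gvga" still has the child "a", so pruning stops there.
Nodes removed: 1

1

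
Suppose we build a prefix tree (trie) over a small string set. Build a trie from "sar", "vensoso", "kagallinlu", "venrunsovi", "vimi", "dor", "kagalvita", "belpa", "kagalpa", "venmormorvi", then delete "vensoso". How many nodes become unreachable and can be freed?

4

Walk "vensoso" from the leaf back toward the root, removing each node that no remaining word uses.
The suffix "soso" (4 nodes) is used only by "vensoso"; the node for "ven" still has the child "r", so pruning stops there.
Nodes removed: 4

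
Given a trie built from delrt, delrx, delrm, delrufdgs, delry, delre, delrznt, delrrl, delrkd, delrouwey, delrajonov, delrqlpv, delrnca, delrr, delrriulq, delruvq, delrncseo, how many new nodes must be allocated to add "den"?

"de" is already a path in the trie; the remaining "n" must be added.
So 3 − 2 = 1 new nodes.

1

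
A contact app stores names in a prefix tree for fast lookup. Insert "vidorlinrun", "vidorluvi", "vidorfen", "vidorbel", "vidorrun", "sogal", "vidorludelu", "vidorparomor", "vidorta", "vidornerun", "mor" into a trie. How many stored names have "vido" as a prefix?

9

Filter for entries beginning with "vido":
Words under "vido": vidorbel, vidorfen, vidorlinrun, vidorludelu, vidorluvi, vidornerun, vidorparomor, vidorrun, vidorta
Count: 9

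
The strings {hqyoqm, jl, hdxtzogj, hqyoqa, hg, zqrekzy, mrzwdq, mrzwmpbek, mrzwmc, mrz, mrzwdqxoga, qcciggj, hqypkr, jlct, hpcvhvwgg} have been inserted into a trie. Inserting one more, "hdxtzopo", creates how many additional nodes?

The longest prefix of "hdxtzopo" already in the trie is "hdxtzo" (length 6).
New nodes needed: |"hdxtzopo"| − 6 = 8 − 6 = 2.

2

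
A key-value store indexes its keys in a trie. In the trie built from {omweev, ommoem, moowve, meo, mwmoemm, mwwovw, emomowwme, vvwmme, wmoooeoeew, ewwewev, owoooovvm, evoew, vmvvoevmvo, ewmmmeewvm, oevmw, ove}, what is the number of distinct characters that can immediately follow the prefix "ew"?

2

Walk "ew" from the root, arriving at one node.
Distinct next characters after "ew": m, w.
That node has 2 child edges.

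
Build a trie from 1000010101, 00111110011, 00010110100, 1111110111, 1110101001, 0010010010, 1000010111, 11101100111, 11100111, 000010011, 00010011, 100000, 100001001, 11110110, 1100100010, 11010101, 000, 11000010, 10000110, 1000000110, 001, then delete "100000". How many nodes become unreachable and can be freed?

0

A node on "100000"'s path can go only if nothing else ends at it or branches off below it.
Every node on "100000" is still needed (e.g. by "1000000110"), so nothing is freed.
Nodes removed: 0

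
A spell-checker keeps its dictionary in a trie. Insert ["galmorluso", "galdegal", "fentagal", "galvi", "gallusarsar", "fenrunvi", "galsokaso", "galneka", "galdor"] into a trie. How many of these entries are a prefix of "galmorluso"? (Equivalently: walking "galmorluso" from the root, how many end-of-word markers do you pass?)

1

Check each prefix of "galmorluso" against the stored set — each match is an end-marker on the path.
Prefixes of the query that are stored words: "galmorluso"
Count: 1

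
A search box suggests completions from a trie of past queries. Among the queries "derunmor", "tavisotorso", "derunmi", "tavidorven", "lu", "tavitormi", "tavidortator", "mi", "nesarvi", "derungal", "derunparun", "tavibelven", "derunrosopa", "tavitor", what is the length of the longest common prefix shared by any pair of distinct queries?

7

Equivalently: take the maximum, over all pairs, of their longest common prefix length.
e.g. "tavidortator" and "tavidorven" share the prefix "tavidor" of length 7; no pair shares a longer one.
Longest shared-prefix length: 7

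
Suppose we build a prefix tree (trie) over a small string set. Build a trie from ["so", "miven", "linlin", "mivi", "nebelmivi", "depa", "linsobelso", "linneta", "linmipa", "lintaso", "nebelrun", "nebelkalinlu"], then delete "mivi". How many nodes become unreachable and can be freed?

1

Walk "mivi" from the leaf back toward the root, removing each node that no remaining word uses.
The suffix "i" (1 node) is used only by "mivi"; the node for "miv" still has the child "e", so pruning stops there.
Nodes removed: 1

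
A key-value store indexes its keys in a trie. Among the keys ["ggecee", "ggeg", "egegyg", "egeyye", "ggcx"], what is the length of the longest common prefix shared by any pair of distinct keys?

Look for the deepest trie node that still has at least two words in its subtree.
e.g. "egegyg" and "egeyye" share the prefix "ege" of length 3; no pair shares a longer one.
Longest shared-prefix length: 3

3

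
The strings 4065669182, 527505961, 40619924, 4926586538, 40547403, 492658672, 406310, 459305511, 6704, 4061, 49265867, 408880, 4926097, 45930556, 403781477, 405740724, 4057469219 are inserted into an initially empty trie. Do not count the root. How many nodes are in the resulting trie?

Trace insertions, counting only characters that open a new branch:
  "4065669182" → 10 new (4, 0, 6, 5, 6, 6, 9, 1, 8, 2)
  "527505961" → 9 new (5, 2, 7, 5, 0, 5, 9, 6, 1)
  "40619924" → prefix "406" already present; 5 new (1, 9, 9, 2, 4)
  "4926586538" → prefix "4" already present; 9 new (9, 2, 6, 5, 8, 6, 5, 3, 8)
  "40547403" → prefix "40" already present; 6 new (5, 4, 7, 4, 0, 3)
  "492658672" → prefix "4926586" already present; 2 new (7, 2)
  "406310" → prefix "406" already present; 3 new (3, 1, 0)
  "459305511" → prefix "4" already present; 8 new (5, 9, 3, 0, 5, 5, 1, 1)
  "6704" → 4 new (6, 7, 0, 4)
  "4061" → prefix "4061" already present; 0 new (none)
  "49265867" → prefix "49265867" already present; 0 new (none)
  "408880" → prefix "40" already present; 4 new (8, 8, 8, 0)
  "4926097" → prefix "4926" already present; 3 new (0, 9, 7)
  "45930556" → prefix "4593055" already present; 1 new (6)
  "403781477" → prefix "40" already present; 7 new (3, 7, 8, 1, 4, 7, 7)
  "405740724" → prefix "405" already present; 6 new (7, 4, 0, 7, 2, 4)
  "4057469219" → prefix "40574" already present; 5 new (6, 9, 2, 1, 9)
Total nodes = 10 + 9 + 5 + 9 + 6 + 2 + 3 + 8 + 4 + 0 + 0 + 4 + 3 + 1 + 7 + 6 + 5 = 82

82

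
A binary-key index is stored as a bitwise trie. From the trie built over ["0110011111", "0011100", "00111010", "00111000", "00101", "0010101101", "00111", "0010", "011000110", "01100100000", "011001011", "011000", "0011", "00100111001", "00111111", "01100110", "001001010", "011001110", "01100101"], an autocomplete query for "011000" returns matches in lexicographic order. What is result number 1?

011000

DFS of the "011000" subtree visits, in order: "011000", "011000110"
The 1st is 011000.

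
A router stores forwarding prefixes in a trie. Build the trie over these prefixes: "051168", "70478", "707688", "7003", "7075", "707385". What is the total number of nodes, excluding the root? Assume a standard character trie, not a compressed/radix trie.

Trace insertions, counting only characters that open a new branch:
  "051168" → 6 new (0, 5, 1, 1, 6, 8)
  "70478" → 5 new (7, 0, 4, 7, 8)
  "707688" → prefix "70" already present; 4 new (7, 6, 8, 8)
  "7003" → prefix "70" already present; 2 new (0, 3)
  "7075" → prefix "707" already present; 1 new (5)
  "707385" → prefix "707" already present; 3 new (3, 8, 5)
Total nodes = 6 + 5 + 4 + 2 + 1 + 3 = 21

21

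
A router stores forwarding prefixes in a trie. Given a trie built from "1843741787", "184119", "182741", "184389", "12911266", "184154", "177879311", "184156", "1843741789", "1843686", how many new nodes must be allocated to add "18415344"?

3

Walking "18415344" from the root, the first 5 characters ("18415") follow existing edges; "3" is the first miss.
Each of the 3 remaining characters creates one node.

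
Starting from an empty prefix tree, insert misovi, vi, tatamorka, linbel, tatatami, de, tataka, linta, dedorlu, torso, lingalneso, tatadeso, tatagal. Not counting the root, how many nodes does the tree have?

56

Count nodes per top-level branch (shared prefixes stored once):
  'd'-branch (de, dedorlu): 7 nodes
  'l'-branch (linbel, lingalneso, linta): 15 nodes
  'm'-branch (misovi): 6 nodes
  't'-branch (tatadeso, tatagal, tataka, tatamorka, tatatami, torso): 26 nodes
  'v'-branch (vi): 2 nodes
Sum: 56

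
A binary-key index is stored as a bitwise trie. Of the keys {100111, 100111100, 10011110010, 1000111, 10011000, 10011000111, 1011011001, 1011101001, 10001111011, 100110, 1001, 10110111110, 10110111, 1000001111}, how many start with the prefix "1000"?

3

Walk to "1000"; the words in its subtree are exactly those with that prefix.
Words under "1000": 1000001111, 1000111, 10001111011
Count: 3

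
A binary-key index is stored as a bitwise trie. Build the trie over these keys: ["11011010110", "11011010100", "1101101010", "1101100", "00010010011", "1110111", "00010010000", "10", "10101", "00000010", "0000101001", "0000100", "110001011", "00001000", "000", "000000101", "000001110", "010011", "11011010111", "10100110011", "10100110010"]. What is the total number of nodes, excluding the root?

For each word, the new-node count is its length minus the longest prefix already in the trie:
  "11011010110" → 11 new (1, 1, 0, 1, 1, 0, 1, 0, 1, 1, 0)
  "11011010100" → prefix "110110101" already present; 2 new (0, 0)
  "1101101010" → prefix "1101101010" already present; 0 new (none)
  "1101100" → prefix "110110" already present; 1 new (0)
  "00010010011" → 11 new (0, 0, 0, 1, 0, 0, 1, 0, 0, 1, 1)
  "1110111" → prefix "11" already present; 5 new (1, 0, 1, 1, 1)
  "00010010000" → prefix "000100100" already present; 2 new (0, 0)
  "10" → prefix "1" already present; 1 new (0)
  "10101" → prefix "10" already present; 3 new (1, 0, 1)
  "00000010" → prefix "000" already present; 5 new (0, 0, 0, 1, 0)
  "0000101001" → prefix "0000" already present; 6 new (1, 0, 1, 0, 0, 1)
  "0000100" → prefix "000010" already present; 1 new (0)
  "110001011" → prefix "110" already present; 6 new (0, 0, 1, 0, 1, 1)
  "00001000" → prefix "0000100" already present; 1 new (0)
  "000" → prefix "000" already present; 0 new (none)
  "000000101" → prefix "00000010" already present; 1 new (1)
  "000001110" → prefix "00000" already present; 4 new (1, 1, 1, 0)
  "010011" → prefix "0" already present; 5 new (1, 0, 0, 1, 1)
  "11011010111" → prefix "1101101011" already present; 1 new (1)
  "10100110011" → prefix "1010" already present; 7 new (0, 1, 1, 0, 0, 1, 1)
  "10100110010" → prefix "1010011001" already present; 1 new (0)
Total nodes = 11 + 2 + 0 + 1 + 11 + 5 + 2 + 1 + 3 + 5 + 6 + 1 + 6 + 1 + 0 + 1 + 4 + 5 + 1 + 7 + 1 = 74

74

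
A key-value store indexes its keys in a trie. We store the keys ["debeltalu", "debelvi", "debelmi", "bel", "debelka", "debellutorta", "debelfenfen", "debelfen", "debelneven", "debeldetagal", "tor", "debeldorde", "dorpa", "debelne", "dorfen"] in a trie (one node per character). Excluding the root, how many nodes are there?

57

Count nodes per top-level branch (shared prefixes stored once):
  'b'-branch (bel): 3 nodes
  'd'-branch (debeldetagal, debeldorde, debelfen, debelfenfen, debelka, debellutorta, debelmi, debelne, debelneven, debeltalu, debelvi, dorfen, dorpa): 51 nodes
  't'-branch (tor): 3 nodes
Sum: 57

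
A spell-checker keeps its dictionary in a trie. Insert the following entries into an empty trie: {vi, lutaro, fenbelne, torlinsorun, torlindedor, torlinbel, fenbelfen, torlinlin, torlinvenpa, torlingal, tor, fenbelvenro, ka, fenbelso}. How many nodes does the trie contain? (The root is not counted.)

58

Insert word by word; a character creates a node only if that edge doesn't already exist:
  "vi" → 2 new (v, i)
  "lutaro" → 6 new (l, u, t, a, r, o)
  "fenbelne" → 8 new (f, e, n, b, e, l, n, e)
  "torlinsorun" → 11 new (t, o, r, l, i, n, s, o, r, u, n)
  "torlindedor" → prefix "torlin" already present; 5 new (d, e, d, o, r)
  "torlinbel" → prefix "torlin" already present; 3 new (b, e, l)
  "fenbelfen" → prefix "fenbel" already present; 3 new (f, e, n)
  "torlinlin" → prefix "torlin" already present; 3 new (l, i, n)
  "torlinvenpa" → prefix "torlin" already present; 5 new (v, e, n, p, a)
  "torlingal" → prefix "torlin" already present; 3 new (g, a, l)
  "tor" → prefix "tor" already present; 0 new (none)
  "fenbelvenro" → prefix "fenbel" already present; 5 new (v, e, n, r, o)
  "ka" → 2 new (k, a)
  "fenbelso" → prefix "fenbel" already present; 2 new (s, o)
Total nodes = 2 + 6 + 8 + 11 + 5 + 3 + 3 + 3 + 5 + 3 + 0 + 5 + 2 + 2 = 58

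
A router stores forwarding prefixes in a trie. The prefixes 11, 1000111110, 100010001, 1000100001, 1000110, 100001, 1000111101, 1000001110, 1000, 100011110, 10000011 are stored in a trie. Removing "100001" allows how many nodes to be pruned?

1

Walk "100001" from the leaf back toward the root, removing each node that no remaining word uses.
The suffix "1" (1 node) is used only by "100001"; the node for "10000" still has the child "0", so pruning stops there.
Nodes removed: 1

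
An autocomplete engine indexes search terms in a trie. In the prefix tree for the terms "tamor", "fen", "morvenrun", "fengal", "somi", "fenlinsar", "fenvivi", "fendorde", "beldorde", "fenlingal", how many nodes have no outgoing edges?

Leaves are exactly the stored words that no other stored word extends.
Those words: "beldorde", "fendorde", "fengal", "fenlingal", "fenlinsar", "fenvivi", "morvenrun", "somi", "tamor"
Leaf count: 9

9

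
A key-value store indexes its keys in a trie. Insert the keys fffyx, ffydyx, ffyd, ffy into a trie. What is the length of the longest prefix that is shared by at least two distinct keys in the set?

The deepest shared node is where two words last agree before diverging.
"ffyd" and "ffydyx" agree on "ffyd" (4 characters) before diverging; nothing deeper is shared.
Longest shared-prefix length: 4

4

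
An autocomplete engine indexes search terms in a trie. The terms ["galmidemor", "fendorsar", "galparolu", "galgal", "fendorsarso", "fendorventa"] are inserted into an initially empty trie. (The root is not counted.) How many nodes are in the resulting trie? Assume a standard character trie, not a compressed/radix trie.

35

Count nodes per top-level branch (shared prefixes stored once):
  'f'-branch (fendorsar, fendorsarso, fendorventa): 16 nodes
  'g'-branch (galgal, galmidemor, galparolu): 19 nodes
Sum: 35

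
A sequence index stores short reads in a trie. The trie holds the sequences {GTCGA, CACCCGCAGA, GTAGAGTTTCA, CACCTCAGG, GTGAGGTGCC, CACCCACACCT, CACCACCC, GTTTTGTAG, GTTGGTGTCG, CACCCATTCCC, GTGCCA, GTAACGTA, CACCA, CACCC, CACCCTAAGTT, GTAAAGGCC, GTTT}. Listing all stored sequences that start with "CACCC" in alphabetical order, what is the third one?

CACCCATTCCC

DFS of the "CACCC" subtree visits, in order: "CACCC", "CACCCACACCT", "CACCCATTCCC", "CACCCGCAGA", "CACCCTAAGTT"
The 3rd is CACCCATTCCC.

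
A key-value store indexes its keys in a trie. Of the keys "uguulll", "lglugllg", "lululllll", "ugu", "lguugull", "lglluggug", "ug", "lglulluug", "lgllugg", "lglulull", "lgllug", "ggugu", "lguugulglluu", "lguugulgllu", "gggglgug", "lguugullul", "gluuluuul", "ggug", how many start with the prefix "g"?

4

Walk to "g"; the words in its subtree are exactly those with that prefix.
Matches: "gggglgug", "ggug", "ggugu", "gluuluuul"
Count: 4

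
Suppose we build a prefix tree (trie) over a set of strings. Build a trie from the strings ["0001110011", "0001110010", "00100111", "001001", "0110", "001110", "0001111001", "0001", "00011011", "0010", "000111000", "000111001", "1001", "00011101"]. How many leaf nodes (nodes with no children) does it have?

A leaf is a node with no children — equivalently, the end of a word that is not a proper prefix of any other stored word.
Those words: "00011011", "000111000", "0001110010", "0001110011", "00011101", "0001111001", "00100111", "001110", "0110", "1001"
Leaf count: 10

10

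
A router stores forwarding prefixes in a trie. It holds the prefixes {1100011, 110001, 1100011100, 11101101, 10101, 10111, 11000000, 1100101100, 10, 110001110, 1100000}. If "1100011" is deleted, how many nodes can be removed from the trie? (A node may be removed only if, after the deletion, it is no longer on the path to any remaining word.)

A node on "1100011"'s path can go only if nothing else ends at it or branches off below it.
Every node on "1100011" is still needed (e.g. by "1100011100"), so nothing is freed.
Nodes removed: 0

0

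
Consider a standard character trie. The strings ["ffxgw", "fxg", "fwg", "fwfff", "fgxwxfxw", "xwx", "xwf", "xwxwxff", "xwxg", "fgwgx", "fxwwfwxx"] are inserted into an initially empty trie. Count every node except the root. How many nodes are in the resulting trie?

Count nodes per top-level branch (shared prefixes stored once):
  'f'-branch (ffxgw, fgwgx, fgxwxfxw, fwfff, fwg, fxg, fxwwfwxx): 28 nodes
  'x'-branch (xwf, xwx, xwxg, xwxwxff): 9 nodes
Sum: 37

37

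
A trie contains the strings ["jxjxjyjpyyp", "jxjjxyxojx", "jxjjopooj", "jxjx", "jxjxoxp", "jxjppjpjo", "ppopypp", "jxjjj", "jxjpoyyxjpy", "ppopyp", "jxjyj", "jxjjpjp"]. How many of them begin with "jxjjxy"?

Filter for entries beginning with "jxjjxy":
Words under "jxjjxy": jxjjxyxojx
Count: 1

1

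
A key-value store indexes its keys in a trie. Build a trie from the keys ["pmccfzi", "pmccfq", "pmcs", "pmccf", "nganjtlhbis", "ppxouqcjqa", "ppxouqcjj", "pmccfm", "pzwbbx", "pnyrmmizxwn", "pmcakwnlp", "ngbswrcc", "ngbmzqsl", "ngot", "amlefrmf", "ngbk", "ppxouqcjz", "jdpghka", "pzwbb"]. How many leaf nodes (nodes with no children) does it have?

17

A leaf is a node with no children — equivalently, the end of a word that is not a proper prefix of any other stored word.
Those words: "amlefrmf", "jdpghka", "nganjtlhbis", "ngbk", "ngbmzqsl", "ngbswrcc", "ngot", "pmcakwnlp", "pmccfm", "pmccfq", "pmccfzi", "pmcs", "pnyrmmizxwn", "ppxouqcjj", "ppxouqcjqa", "ppxouqcjz", "pzwbbx"
Leaf count: 17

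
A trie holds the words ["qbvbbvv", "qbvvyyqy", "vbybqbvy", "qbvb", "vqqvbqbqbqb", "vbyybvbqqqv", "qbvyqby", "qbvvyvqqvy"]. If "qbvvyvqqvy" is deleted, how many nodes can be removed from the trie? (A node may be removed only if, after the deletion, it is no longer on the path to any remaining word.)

After clearing the end-marker at "qbvvyvqqvy", prune upward until reaching a node still needed by another word.
The suffix "vqqvy" (5 nodes) is used only by "qbvvyvqqvy"; the node for "qbvvy" still has the child "y", so pruning stops there.
Nodes removed: 5

5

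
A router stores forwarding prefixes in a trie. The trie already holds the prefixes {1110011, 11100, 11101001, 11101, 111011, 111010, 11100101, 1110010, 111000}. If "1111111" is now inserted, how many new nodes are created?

4

The longest prefix of "1111111" already in the trie is "111" (length 3).
New nodes needed: |"1111111"| − 3 = 7 − 3 = 4.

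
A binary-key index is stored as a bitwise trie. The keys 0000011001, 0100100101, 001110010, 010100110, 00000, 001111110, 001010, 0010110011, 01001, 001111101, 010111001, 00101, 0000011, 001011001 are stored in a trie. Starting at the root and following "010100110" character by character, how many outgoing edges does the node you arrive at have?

The children of the "010100110" node are the distinct next characters among strings starting with "010100110".
No stored string extends past "010100110".
That node has 0 child edges.

0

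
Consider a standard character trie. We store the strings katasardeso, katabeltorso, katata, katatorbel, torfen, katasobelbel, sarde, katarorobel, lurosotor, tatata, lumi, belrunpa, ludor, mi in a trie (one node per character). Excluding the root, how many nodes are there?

80

For each word, the new-node count is its length minus the longest prefix already in the trie:
  "katasardeso" → 11 new (k, a, t, a, s, a, r, d, e, s, o)
  "katabeltorso" → prefix "kata" already present; 8 new (b, e, l, t, o, r, s, o)
  "katata" → prefix "kata" already present; 2 new (t, a)
  "katatorbel" → prefix "katat" already present; 5 new (o, r, b, e, l)
  "torfen" → 6 new (t, o, r, f, e, n)
  "katasobelbel" → prefix "katas" already present; 7 new (o, b, e, l, b, e, l)
  "sarde" → 5 new (s, a, r, d, e)
  "katarorobel" → prefix "kata" already present; 7 new (r, o, r, o, b, e, l)
  "lurosotor" → 9 new (l, u, r, o, s, o, t, o, r)
  "tatata" → prefix "t" already present; 5 new (a, t, a, t, a)
  "lumi" → prefix "lu" already present; 2 new (m, i)
  "belrunpa" → 8 new (b, e, l, r, u, n, p, a)
  "ludor" → prefix "lu" already present; 3 new (d, o, r)
  "mi" → 2 new (m, i)
Total nodes = 11 + 8 + 2 + 5 + 6 + 7 + 5 + 7 + 9 + 5 + 2 + 8 + 3 + 2 = 80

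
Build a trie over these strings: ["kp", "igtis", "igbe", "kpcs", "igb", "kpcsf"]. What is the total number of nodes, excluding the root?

12

Count nodes per top-level branch (shared prefixes stored once):
  'i'-branch (igb, igbe, igtis): 7 nodes
  'k'-branch (kp, kpcs, kpcsf): 5 nodes
Sum: 12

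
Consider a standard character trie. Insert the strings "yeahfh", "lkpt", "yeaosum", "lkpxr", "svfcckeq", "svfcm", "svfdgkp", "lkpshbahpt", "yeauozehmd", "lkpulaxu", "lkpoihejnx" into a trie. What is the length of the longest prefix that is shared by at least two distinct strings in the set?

4

The deepest shared node is where two words last agree before diverging.
"svfcckeq" and "svfcm" agree on "svfc" (4 characters) before diverging; nothing deeper is shared.
Longest shared-prefix length: 4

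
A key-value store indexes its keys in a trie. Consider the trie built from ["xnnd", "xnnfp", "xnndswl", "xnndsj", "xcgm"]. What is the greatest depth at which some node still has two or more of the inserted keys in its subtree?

5

Look for the deepest trie node that still has at least two words in its subtree.
e.g. "xnndsj" and "xnndswl" share the prefix "xnnds" of length 5; no pair shares a longer one.
Longest shared-prefix length: 5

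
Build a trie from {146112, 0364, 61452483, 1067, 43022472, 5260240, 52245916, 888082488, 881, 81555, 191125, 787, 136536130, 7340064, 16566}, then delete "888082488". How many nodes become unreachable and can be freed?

7

A node on "888082488"'s path can go only if nothing else ends at it or branches off below it.
The suffix "8082488" (7 nodes) is used only by "888082488"; the node for "88" still has the child "1", so pruning stops there.
Nodes removed: 7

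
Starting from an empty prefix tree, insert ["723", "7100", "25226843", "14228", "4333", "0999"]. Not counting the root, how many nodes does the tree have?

Count nodes per top-level branch (shared prefixes stored once):
  '0'-branch (0999): 4 nodes
  '1'-branch (14228): 5 nodes
  '2'-branch (25226843): 8 nodes
  '4'-branch (4333): 4 nodes
  '7'-branch (7100, 723): 6 nodes
Sum: 27

27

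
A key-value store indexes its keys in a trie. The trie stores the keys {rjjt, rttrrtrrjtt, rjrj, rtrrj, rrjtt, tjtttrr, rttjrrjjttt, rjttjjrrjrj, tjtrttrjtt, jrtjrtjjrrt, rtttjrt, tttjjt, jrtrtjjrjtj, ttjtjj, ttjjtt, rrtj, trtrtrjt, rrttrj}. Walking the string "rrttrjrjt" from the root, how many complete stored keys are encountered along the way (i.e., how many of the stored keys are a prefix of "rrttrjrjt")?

1

Check each prefix of "rrttrjrjt" against the stored set — each match is an end-marker on the path.
Prefixes of the query that are stored words: "rrttrj"
Count: 1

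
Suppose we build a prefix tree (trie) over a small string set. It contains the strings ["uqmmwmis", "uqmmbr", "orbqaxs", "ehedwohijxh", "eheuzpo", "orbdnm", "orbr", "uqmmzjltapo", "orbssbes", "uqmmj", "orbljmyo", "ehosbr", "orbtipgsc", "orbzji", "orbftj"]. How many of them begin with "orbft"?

1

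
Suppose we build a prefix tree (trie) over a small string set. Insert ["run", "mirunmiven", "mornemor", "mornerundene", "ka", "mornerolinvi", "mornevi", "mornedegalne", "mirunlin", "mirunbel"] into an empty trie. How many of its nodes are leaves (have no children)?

10

A leaf is a node with no children — equivalently, the end of a word that is not a proper prefix of any other stored word.
Those words: "ka", "mirunbel", "mirunlin", "mirunmiven", "mornedegalne", "mornemor", "mornerolinvi", "mornerundene", "mornevi", "run"
Leaf count: 10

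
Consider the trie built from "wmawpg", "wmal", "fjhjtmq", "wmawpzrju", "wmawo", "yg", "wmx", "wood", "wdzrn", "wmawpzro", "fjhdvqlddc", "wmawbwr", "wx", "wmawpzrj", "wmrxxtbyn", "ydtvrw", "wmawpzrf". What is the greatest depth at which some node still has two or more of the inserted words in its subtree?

8

The deepest shared node is where two words last agree before diverging.
"wmawpzrj" and "wmawpzrju" agree on "wmawpzrj" (8 characters) before diverging; nothing deeper is shared.
Longest shared-prefix length: 8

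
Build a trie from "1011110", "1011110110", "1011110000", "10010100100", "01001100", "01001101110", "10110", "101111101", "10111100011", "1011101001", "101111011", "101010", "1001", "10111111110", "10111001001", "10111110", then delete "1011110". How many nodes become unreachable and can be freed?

0

Walk "1011110" from the leaf back toward the root, removing each node that no remaining word uses.
Every node on "1011110" is still needed (e.g. by "1011110110"), so nothing is freed.
Nodes removed: 0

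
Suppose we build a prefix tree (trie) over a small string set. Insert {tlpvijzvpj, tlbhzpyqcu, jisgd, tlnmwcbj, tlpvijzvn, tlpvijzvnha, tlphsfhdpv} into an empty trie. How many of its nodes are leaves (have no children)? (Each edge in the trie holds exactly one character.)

A leaf is a node with no children — equivalently, the end of a word that is not a proper prefix of any other stored word.
Those words: "jisgd", "tlbhzpyqcu", "tlnmwcbj", "tlphsfhdpv", "tlpvijzvnha", "tlpvijzvpj"
Leaf count: 6

6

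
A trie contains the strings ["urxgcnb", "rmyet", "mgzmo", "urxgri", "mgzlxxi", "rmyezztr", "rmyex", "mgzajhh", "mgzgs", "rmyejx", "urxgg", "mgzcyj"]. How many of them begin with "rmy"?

Walk to "rmy"; the words in its subtree are exactly those with that prefix.
Matches: "rmyejx", "rmyet", "rmyex", "rmyezztr"
Count: 4

4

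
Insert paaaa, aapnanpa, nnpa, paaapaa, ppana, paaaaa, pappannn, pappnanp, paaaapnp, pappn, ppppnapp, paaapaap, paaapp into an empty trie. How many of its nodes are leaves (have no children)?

10

A leaf is a node with no children — equivalently, the end of a word that is not a proper prefix of any other stored word.
Those words: "aapnanpa", "nnpa", "paaaaa", "paaaapnp", "paaapaap", "paaapp", "pappannn", "pappnanp", "ppana", "ppppnapp"
Leaf count: 10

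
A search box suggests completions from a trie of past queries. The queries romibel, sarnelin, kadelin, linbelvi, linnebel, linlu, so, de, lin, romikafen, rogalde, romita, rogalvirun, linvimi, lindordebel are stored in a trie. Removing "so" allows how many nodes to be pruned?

After clearing the end-marker at "so", prune upward until reaching a node still needed by another word.
The suffix "o" (1 node) is used only by "so"; the node for "s" still has the child "a", so pruning stops there.
Nodes removed: 1

1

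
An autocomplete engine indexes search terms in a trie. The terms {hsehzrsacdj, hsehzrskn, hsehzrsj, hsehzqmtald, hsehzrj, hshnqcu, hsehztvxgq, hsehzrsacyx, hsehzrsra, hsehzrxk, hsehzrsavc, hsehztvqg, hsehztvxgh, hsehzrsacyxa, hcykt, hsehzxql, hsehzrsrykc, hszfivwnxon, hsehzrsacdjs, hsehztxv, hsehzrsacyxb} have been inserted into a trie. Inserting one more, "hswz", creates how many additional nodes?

2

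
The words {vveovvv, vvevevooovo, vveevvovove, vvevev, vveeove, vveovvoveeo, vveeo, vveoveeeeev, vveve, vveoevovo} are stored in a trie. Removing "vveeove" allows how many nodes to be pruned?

A node on "vveeove"'s path can go only if nothing else ends at it or branches off below it.
The suffix "ve" (2 nodes) is used only by "vveeove"; "vveeo" is itself a stored word, so pruning stops there.
Nodes removed: 2

2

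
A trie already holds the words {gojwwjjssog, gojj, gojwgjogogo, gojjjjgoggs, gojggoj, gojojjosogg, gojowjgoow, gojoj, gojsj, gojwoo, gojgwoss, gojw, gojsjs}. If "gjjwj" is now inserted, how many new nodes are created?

"g" is already a path in the trie; the remaining "jjwj" must be added.
So 5 − 1 = 4 new nodes.

4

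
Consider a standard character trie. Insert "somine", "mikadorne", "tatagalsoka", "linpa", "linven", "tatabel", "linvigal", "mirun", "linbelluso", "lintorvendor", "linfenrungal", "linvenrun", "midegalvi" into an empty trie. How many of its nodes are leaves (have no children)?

Leaves are exactly the stored words that no other stored word extends.
Those words: "linbelluso", "linfenrungal", "linpa", "lintorvendor", "linvenrun", "linvigal", "midegalvi", "mikadorne", "mirun", "somine", "tatabel", "tatagalsoka"
Leaf count: 12

12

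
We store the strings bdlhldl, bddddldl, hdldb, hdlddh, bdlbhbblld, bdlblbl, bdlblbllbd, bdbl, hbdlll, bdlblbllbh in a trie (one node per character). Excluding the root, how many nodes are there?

Insert word by word; a character creates a node only if that edge doesn't already exist:
  "bdlhldl" → 7 new (b, d, l, h, l, d, l)
  "bddddldl" → prefix "bd" already present; 6 new (d, d, d, l, d, l)
  "hdldb" → 5 new (h, d, l, d, b)
  "hdlddh" → prefix "hdld" already present; 2 new (d, h)
  "bdlbhbblld" → prefix "bdl" already present; 7 new (b, h, b, b, l, l, d)
  "bdlblbl" → prefix "bdlb" already present; 3 new (l, b, l)
  "bdlblbllbd" → prefix "bdlblbl" already present; 3 new (l, b, d)
  "bdbl" → prefix "bd" already present; 2 new (b, l)
  "hbdlll" → prefix "h" already present; 5 new (b, d, l, l, l)
  "bdlblbllbh" → prefix "bdlblbllb" already present; 1 new (h)
Total nodes = 7 + 6 + 5 + 2 + 7 + 3 + 3 + 2 + 5 + 1 = 41

41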